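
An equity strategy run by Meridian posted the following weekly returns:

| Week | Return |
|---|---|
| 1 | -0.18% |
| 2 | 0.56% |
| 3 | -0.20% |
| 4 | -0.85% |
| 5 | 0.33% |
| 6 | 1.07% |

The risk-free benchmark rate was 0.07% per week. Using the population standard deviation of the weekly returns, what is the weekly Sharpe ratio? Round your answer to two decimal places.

0.08

r̄ = (-0.18 + 0.56 − 0.2 − 0.85 + 0.33 + 1.07) / 6 = 0.730 / 6 = 0.1217%
Population σ = √[Σ(r − r̄)² / 6] = √[2.2735 / 6] = √0.3789 = 0.6155%
Sharpe = (r̄ − rf) / σ = (0.1217 − 0.07) / 0.6155 = 0.0517 / 0.6155 = 0.0840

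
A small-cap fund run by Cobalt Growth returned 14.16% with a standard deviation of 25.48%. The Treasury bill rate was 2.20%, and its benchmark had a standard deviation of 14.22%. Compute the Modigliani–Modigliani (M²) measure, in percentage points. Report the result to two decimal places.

Sharpe = (Rp − Rf) / σp = (14.16% − 2.20%) / 25.48% = 0.4694
M² = Rf + Sharpe × σm = 2.20% + 0.4694 × 14.22% = 8.8749%

8.87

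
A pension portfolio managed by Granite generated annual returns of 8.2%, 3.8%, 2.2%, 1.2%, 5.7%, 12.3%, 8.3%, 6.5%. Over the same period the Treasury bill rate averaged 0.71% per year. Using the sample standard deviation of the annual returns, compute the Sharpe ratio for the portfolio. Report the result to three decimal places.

1.462

Mean return μ = 48.20 / 8 = 6.0250%
Sample std dev = √[92.4750 / 7] = 3.6347%
Sharpe = (μ − rf) / σ = (6.0250 − 0.71) / 3.6347 = 5.3150 / 3.6347 = 1.4623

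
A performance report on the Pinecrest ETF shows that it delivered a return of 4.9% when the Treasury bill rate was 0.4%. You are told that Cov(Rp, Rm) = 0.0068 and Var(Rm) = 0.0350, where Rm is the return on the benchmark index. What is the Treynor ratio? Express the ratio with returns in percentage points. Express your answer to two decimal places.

β = Cov / Var = 0.0068 / 0.0350 = 0.1943
Treynor = (Rp − Rf) / β = (4.9% − 0.4%) / 0.1943 = 4.50 / 0.1943 = 23.1601

23.16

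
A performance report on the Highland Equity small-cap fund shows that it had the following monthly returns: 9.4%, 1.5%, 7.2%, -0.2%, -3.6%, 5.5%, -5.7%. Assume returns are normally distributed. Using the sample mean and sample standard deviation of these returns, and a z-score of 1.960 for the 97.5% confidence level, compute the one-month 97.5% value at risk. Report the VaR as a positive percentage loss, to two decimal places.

9.01

r̄ = (9.4 + 1.5 + 7.2 − 0.2 − 3.6 + 5.5 − 5.7) / 7 = 2.0143%
Σ(r − r̄)² = (9.4 − 2.0143)² + (1.5 − 2.0143)² + (7.2 − 2.0143)² + … = 189.7886
sample σ = √(189.7886 / 6) = √31.6314 = 5.6242%
VaR = −(r̄ − z·σ) = −(2.0143 − 1.960 × 5.6242) = −(-9.0091) = 9.0091%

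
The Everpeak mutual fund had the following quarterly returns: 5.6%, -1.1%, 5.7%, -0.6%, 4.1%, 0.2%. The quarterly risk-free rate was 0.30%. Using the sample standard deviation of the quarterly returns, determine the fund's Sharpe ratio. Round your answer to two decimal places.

r̄ = (5.6 − 1.1 + 5.7 − 0.6 + 4.1 + 0.2) / 6 = 13.90 / 6 = 2.3167%
Sample std dev = √[50.0683 / 5] = 3.1644%
Sharpe = (r̄ − rf) / σ = (2.3167 − 0.3) / 3.1644 = 2.0167 / 3.1644 = 0.6373

0.64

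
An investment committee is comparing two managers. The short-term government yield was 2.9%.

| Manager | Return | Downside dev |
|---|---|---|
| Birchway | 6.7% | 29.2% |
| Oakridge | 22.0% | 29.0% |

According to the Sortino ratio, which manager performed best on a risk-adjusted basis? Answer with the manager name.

Birchway: Sortino ratio = (6.7% − 2.9%) / 29.2% = 0.130
Oakridge: Sortino ratio = (22.0% − 2.9%) / 29.0% = 0.659
Highest: Oakridge (0.659).

Oakridge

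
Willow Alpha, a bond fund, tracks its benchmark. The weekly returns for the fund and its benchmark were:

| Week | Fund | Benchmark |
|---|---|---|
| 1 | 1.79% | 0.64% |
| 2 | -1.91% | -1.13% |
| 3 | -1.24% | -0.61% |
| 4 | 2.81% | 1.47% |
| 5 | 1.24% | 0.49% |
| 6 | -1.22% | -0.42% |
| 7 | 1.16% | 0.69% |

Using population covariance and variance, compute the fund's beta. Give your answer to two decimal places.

r̄p = 0.3757%,  r̄m = 0.1614%
Cov = Σ(rp − r̄p)(rm − r̄m) / 7 = 1.3838
Var(rm) = Σ(rm − r̄m)² / 7 = 0.7042
β = Cov / Var = 1.3838 / 0.7042 = 1.9651

1.97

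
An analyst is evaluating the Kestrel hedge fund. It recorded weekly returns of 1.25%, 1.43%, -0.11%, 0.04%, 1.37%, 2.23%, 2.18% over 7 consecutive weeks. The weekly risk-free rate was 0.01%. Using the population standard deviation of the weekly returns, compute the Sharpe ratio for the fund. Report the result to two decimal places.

1.38

r̄ = (1.25 + 1.43 − 0.11 + 0.04 + 1.37 + 2.23 + 2.18) / 7 = 8.390 / 7 = 1.1986%
Population std dev = √[5.1673 / 7] = 0.8592%
Sharpe = (r̄ − rf) / σ = (1.1986 − 0.01) / 0.8592 = 1.1886 / 0.8592 = 1.3834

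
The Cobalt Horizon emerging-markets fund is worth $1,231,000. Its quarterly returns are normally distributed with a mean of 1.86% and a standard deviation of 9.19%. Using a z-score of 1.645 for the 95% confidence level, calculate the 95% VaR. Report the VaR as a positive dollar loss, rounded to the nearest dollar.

Return at the 95% tail: μ − z·σ = 1.86% − 1.645 × 9.19% = 1.86 − 15.11755 = -13.25755%
VaR = −(-13.25755%) × $1,231,000 = 13.25755% × $1,231,000 = $163,200

$163,200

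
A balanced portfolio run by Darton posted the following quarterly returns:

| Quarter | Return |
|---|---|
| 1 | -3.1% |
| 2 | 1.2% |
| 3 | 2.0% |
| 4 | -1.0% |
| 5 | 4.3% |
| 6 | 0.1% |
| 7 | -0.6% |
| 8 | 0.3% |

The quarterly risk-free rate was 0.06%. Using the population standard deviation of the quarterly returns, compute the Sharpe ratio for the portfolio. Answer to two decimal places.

0.17

Mean return r̄ = 3.20 / 8 = 0.4000%
Σ(r − r̄)² = 33.7200; population σ = √(33.7200/8) = 2.0530%
Sharpe = (r̄ − rf) / σ = (0.4000 − 0.06) / 2.0530 = 0.3400 / 2.0530 = 0.1656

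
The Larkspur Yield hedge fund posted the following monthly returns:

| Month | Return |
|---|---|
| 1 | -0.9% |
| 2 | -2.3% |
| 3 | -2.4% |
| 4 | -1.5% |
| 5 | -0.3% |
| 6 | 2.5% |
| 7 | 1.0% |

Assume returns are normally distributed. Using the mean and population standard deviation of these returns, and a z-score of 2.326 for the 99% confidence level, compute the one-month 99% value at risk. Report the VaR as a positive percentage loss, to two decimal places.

4.42

μ = (-0.9 − 2.3 − 2.4 − 1.5 − 0.3 + 2.5 + 1) / 7 = -0.5571%
Population σ = √[Σ(r − μ)² / 7] = √[19.2771 / 7] = √2.7539 = 1.6595%
VaR = −(μ − z·σ) = −(-0.5571 − 2.326 × 1.6595) = −(-4.4171) = 4.4171%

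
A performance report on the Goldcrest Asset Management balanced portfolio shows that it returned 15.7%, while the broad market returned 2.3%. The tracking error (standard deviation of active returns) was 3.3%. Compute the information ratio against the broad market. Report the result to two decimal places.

4.06

IR = (Rp − Rb) / TE = (15.7% − 2.3%) / 3.3% = 13.40% / 3.3% = 4.0606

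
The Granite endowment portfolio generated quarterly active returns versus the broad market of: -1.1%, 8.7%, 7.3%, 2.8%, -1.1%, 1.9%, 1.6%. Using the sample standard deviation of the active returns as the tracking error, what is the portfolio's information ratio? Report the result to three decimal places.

μ = (-1.1 + 8.7 + 7.3 + 2.8 − 1.1 + 1.9 + 1.6) / 7 = 2.8714%
Σ(r − μ)² = (-1.1 − 2.8714)² + (8.7 − 2.8714)² + (7.3 − 2.8714)² + … = 87.6943
sample σ = √(87.6943 / 6) = √14.6157 = 3.8230%
IR = μ / tracking error = 2.8714 / 3.8230 = 0.7511

0.751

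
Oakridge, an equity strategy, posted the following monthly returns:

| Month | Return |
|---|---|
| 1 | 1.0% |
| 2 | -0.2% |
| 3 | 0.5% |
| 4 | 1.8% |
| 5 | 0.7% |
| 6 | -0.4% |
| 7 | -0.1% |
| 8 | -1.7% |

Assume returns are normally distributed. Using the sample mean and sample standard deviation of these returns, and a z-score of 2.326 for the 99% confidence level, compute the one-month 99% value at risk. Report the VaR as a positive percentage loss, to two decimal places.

Mean return r̄ = 1.60 / 8 = 0.2000%
Sample std dev = √[7.7600 / 7] = 1.0529%
VaR = −(r̄ − z·σ) = −(0.2000 − 2.326 × 1.0529) = −(-2.2490) = 2.2490%

2.25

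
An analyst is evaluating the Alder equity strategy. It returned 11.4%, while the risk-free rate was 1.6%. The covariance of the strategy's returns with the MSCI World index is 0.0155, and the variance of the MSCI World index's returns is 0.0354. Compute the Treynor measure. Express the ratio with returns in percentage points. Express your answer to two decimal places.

22.38

β = Cov / Var = 0.0155 / 0.0354 = 0.4379
Treynor = (Rp − Rf) / β = (11.4% − 1.6%) / 0.4379 = 9.80 / 0.4379 = 22.3795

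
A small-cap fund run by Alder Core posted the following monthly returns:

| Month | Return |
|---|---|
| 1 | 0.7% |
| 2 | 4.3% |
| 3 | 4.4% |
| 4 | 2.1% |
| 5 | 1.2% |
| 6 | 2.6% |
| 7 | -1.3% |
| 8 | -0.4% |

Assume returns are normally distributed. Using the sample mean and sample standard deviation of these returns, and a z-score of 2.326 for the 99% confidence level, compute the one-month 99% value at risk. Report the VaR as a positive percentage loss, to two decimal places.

Mean return μ = 13.60 / 8 = 1.7000%
Σ(r − μ)² = (0.7 − 1.7000)² + (4.3 − 1.7000)² + … = 29.6800
σ = √[29.6800 / 7] = 2.0591%
VaR = −(μ − z·σ) = −(1.7000 − 2.326 × 2.0591) = −(-3.0895) = 3.0895%

3.09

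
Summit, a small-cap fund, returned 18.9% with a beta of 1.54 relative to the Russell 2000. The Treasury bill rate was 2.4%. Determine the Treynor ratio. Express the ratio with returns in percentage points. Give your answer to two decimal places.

Treynor = (Rp − Rf) / β = (18.9% − 2.4%) / 1.54 = 16.50 / 1.54 = 10.7143

10.71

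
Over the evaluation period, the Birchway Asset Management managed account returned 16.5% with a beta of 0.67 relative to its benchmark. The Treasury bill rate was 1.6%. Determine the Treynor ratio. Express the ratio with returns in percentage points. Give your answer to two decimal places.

22.24

Treynor = (Rp − Rf) / β = (16.5% − 1.6%) / 0.67 = 14.90 / 0.67 = 22.2388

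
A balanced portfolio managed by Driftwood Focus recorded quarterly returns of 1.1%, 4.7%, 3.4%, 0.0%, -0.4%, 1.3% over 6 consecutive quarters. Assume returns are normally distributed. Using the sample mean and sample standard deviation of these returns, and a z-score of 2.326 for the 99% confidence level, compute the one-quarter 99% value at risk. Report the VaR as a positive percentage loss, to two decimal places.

r̄ = (1.1 + 4.7 + 3.4 + 0 − 0.4 + 1.3) / 6 = 10.10 / 6 = 1.6833%
Σ(r − r̄)² = 19.7083; sample σ = √(19.7083/5) = 1.9854%
VaR = −(r̄ − z·σ) = −(1.6833 − 2.326 × 1.9854) = −(-2.9347) = 2.9347%

2.93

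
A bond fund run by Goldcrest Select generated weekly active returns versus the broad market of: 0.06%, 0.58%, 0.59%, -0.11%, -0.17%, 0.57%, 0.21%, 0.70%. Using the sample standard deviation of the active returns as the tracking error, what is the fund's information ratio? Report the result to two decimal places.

r̄ = (0.06 + 0.58 + 0.59 − 0.11 − 0.17 + 0.57 + 0.21 + 0.7) / 8 = 0.3038%
Σ(r − r̄)² = 0.8500; sample σ = √(0.8500/7) = 0.3485%
IR = r̄ / tracking error = 0.3038 / 0.3485 = 0.8717

0.87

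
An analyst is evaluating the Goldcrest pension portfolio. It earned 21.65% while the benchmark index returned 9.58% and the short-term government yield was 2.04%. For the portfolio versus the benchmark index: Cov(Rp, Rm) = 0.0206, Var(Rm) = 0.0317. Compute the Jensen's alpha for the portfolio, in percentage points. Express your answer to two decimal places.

β = Cov / Var = 0.0206 / 0.0317 = 0.6498
E[R] = Rf + β(Rm − Rf) = 2.04% + 0.6498 × (9.58% − 2.04%) = 6.9395%
α = Rp − E[R] = 21.65% − 6.9395% = 14.7105

14.71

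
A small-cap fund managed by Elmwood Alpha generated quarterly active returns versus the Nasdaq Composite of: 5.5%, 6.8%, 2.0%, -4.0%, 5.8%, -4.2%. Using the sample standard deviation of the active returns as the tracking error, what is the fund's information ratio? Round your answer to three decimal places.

μ = (5.5 + 6.8 + 2 − 4 + 5.8 − 4.2) / 6 = 1.9833%
Sample std dev = √[124.1683 / 5] = 4.9833%
IR = μ / tracking error = 1.9833 / 4.9833 = 0.3980

0.398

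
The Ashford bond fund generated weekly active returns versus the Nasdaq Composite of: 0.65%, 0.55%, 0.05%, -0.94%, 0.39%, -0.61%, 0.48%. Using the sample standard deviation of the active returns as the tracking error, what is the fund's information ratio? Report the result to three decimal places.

0.131

r̄ = (0.65 + 0.55 + 0.05 − 0.94 + 0.39 − 0.61 + 0.48) / 7 = 0.570 / 7 = 0.0814%
Σ(r − r̄)² = 2.3193; sample σ = √(2.3193/6) = 0.6217%
IR = r̄ / tracking error = 0.0814 / 0.6217 = 0.1309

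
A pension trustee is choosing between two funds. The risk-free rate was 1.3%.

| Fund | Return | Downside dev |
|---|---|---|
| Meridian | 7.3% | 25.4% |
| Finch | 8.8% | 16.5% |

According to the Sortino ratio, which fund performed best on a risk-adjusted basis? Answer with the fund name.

Meridian: Sortino ratio = (7.3% − 1.3%) / 25.4% = 0.236
Finch: Sortino ratio = (8.8% − 1.3%) / 16.5% = 0.455
Highest: Finch (0.455).

Finch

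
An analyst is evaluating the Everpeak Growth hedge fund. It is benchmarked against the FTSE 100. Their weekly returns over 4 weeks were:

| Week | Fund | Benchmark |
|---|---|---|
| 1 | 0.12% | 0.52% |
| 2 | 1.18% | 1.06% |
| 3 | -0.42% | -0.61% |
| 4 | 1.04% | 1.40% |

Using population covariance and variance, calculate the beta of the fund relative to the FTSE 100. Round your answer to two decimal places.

0.81

r̄p = 0.4800%,  r̄m = 0.5925%
Cov = Σ(rp − r̄p)(rm − r̄m) / 4 = 0.4720
Var(rm) = Σ(rm − r̄m)² / 4 = 0.5805
β = Cov / Var = 0.4720 / 0.5805 = 0.8131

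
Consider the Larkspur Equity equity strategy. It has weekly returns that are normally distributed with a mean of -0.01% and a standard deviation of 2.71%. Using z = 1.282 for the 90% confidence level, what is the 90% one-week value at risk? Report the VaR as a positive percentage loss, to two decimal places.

3.48

VaR (as % loss) = −(μ − z·σ) = −(-0.01% − 1.282 × 2.71%) = −(-3.48422%) = 3.48422%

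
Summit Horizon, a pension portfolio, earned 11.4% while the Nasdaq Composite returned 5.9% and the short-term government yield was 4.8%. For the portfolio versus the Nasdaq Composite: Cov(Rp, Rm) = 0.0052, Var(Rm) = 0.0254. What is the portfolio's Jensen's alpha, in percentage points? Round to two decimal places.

β = Cov / Var = 0.0052 / 0.0254 = 0.2047
E[R] = Rf + β(Rm − Rf) = 4.8% + 0.2047 × (5.9% − 4.8%) = 5.0252%
α = Rp − E[R] = 11.4% − 5.0252% = 6.3748

6.37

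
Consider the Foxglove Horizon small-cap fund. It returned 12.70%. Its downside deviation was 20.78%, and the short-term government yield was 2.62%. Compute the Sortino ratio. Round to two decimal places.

Sortino = (Rp − Rf) / σd = (12.70% − 2.62%) / 20.78% = 10.08% / 20.78% = 0.4851

0.49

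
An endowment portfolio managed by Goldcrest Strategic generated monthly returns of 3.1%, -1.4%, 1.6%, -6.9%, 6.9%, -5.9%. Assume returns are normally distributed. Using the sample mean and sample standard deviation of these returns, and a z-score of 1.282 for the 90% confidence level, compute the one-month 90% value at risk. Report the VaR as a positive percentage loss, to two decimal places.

7.29

r̄ = (3.1 − 1.4 + 1.6 − 6.9 + 6.9 − 5.9) / 6 = -2.60 / 6 = -0.4333%
Sample σ = √[Σ(r − r̄)² / 5] = √[143.0333 / 5] = √28.6067 = 5.3485%
VaR = −(r̄ − z·σ) = −(-0.4333 − 1.282 × 5.3485) = −(-7.2901) = 7.2901%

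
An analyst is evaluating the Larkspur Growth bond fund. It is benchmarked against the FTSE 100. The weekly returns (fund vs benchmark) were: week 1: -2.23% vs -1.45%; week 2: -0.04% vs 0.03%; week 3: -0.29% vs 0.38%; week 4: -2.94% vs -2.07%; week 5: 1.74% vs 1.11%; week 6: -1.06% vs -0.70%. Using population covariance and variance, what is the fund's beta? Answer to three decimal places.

r̄p = -0.8033%,  r̄m = -0.4500%
Cov = Σ(rp − r̄p)(rm − r̄m) / 6 = 1.6187
Var(rm) = Σ(rm − r̄m)² / 6 = 1.1733
β = Cov / Var = 1.6187 / 1.1733 = 1.3796

1.380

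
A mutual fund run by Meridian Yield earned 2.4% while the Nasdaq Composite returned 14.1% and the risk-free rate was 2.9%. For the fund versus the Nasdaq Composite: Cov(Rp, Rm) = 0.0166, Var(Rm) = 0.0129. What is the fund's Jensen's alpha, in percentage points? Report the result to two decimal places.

-14.91

β = Cov / Var = 0.0166 / 0.0129 = 1.2868
E[R] = Rf + β(Rm − Rf) = 2.9% + 1.2868 × (14.1% − 2.9%) = 17.3122%
α = Rp − E[R] = 2.4% − 17.3122% = -14.9122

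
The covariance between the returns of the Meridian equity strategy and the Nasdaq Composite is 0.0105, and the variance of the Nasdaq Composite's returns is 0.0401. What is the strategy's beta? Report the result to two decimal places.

β = Cov(Rp, Rm) / Var(Rm) = 0.0105 / 0.0401 = 0.2618

0.26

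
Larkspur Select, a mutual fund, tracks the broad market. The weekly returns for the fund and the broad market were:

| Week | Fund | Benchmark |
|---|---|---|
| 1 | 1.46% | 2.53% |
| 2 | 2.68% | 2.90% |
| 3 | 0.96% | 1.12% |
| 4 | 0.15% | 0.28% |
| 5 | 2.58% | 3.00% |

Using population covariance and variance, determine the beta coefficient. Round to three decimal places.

r̄p = 1.5660%,  r̄m = 1.9660%
Cov = Σ(rp − r̄p)(rm − r̄m) / 5 = 0.9858
Var(rm) = Σ(rm − r̄m)² / 5 = 1.1636
β = Cov / Var = 0.9858 / 1.1636 = 0.8472

0.847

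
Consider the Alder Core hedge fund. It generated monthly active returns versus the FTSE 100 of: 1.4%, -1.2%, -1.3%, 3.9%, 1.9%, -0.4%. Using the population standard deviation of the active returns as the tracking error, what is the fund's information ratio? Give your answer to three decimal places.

0.383

μ = (1.4 − 1.2 − 1.3 + 3.9 + 1.9 − 0.4) / 6 = 0.7167%
Σ(r − μ)² = (1.4 − 0.7167)² + (-1.2 − 0.7167)² + … = 20.9883
population σ = √(20.9883 / 6) = √3.4981 = 1.8703%
IR = μ / tracking error = 0.7167 / 1.8703 = 0.3832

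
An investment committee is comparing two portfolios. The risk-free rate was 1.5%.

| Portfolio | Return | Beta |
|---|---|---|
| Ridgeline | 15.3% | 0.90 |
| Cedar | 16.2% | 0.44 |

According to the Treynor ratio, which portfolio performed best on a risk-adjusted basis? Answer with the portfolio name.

Cedar

Ridgeline: Treynor = (15.3% − 1.5%) / 0.90 = 15.333
Cedar: Treynor = (16.2% − 1.5%) / 0.44 = 33.409
Highest: Cedar (33.409).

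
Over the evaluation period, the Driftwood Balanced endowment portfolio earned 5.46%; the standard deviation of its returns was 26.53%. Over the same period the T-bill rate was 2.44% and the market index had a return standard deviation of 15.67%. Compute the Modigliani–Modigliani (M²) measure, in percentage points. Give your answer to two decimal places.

4.22

Sharpe = (Rp − Rf) / σp = (5.46% − 2.44%) / 26.53% = 0.1138
M² = Rf + Sharpe × σm = 2.44% + 0.1138 × 15.67% = 4.2232%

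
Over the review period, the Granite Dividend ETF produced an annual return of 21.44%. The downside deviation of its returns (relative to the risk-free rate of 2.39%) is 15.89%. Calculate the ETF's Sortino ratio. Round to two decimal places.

1.20

Sortino = (Rp − Rf) / σd = (21.44% − 2.39%) / 15.89% = 19.05% / 15.89% = 1.1989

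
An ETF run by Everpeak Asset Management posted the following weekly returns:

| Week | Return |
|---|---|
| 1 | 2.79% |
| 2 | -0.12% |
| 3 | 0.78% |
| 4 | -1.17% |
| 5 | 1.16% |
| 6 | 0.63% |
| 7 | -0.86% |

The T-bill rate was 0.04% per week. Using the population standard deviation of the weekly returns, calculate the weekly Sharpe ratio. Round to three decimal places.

μ = (2.79 − 0.12 + 0.78 − 1.17 + 1.16 + 0.63 − 0.86) / 7 = 0.4586%
Σ(r − μ)² = (2.79 − 0.4586)² + (-0.12 − 0.4586)² + … = 10.7859
population σ = √(10.7859 / 7) = √1.5408 = 1.2413%
Sharpe = (μ − rf) / σ = (0.4586 − 0.04) / 1.2413 = 0.4186 / 1.2413 = 0.3372

0.337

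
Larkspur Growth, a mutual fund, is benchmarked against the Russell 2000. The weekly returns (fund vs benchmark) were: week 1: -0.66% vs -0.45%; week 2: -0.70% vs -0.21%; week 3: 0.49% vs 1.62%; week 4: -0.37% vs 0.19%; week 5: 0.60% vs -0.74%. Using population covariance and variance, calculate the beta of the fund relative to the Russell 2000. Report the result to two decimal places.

0.23

r̄p = -0.1280%,  r̄m = 0.0820%
Cov = Σ(rp − r̄p)(rm − r̄m) / 5 = 0.1552
Var(rm) = Σ(rm − r̄m)² / 5 = 0.6842
β = Cov / Var = 0.1552 / 0.6842 = 0.2268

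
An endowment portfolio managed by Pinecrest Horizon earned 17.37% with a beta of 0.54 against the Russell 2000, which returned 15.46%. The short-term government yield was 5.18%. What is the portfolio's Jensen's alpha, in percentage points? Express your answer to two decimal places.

CAPM expected return = Rf + β(Rm − Rf) = 5.18% + 0.54 × (15.46% − 5.18%) = 5.18 + 0.54 × 10.28 = 10.7312%
Jensen's α = Rp − E[R] = 17.37% − 10.7312% = 6.6388

6.64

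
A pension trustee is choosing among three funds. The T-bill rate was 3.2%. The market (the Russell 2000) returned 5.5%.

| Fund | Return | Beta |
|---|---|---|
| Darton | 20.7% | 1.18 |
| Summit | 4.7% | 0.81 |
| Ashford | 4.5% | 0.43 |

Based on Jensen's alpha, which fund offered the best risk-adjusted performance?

Darton

Darton: α = 20.7% − [3.2% + 1.18 × (5.5% − 3.2%)] = 14.786
Summit: α = 4.7% − [3.2% + 0.81 × (5.5% − 3.2%)] = -0.363
Ashford: α = 4.5% − [3.2% + 0.43 × (5.5% − 3.2%)] = 0.311
Highest: Darton (14.786).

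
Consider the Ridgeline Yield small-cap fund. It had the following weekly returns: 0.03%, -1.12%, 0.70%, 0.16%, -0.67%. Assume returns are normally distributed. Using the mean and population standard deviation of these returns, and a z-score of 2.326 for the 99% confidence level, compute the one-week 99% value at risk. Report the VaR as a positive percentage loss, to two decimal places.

Mean return μ = -0.900 / 5 = -0.1800%
Population std dev = √[2.0578 / 5] = 0.6415%
VaR = −(μ − z·σ) = −(-0.1800 − 2.326 × 0.6415) = −(-1.6721) = 1.6721%

1.67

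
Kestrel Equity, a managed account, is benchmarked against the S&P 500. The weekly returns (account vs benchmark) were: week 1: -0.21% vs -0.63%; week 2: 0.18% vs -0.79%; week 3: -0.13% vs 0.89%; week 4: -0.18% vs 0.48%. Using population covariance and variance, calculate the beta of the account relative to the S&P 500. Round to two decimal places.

-0.11

r̄p = -0.0850%,  r̄m = -0.0125%
Cov = Σ(rp − r̄p)(rm − r̄m) / 4 = -0.0541
Var(rm) = Σ(rm − r̄m)² / 4 = 0.5107
β = Cov / Var = -0.0541 / 0.5107 = -0.1059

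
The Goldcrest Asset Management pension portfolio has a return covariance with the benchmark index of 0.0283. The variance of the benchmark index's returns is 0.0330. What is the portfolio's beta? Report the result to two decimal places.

0.86

β = Cov(Rp, Rm) / Var(Rm) = 0.0283 / 0.0330 = 0.8576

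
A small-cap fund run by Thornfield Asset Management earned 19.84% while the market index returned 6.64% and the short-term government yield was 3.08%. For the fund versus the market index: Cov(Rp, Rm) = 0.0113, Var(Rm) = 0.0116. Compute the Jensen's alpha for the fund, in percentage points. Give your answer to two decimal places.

13.29

β = Cov / Var = 0.0113 / 0.0116 = 0.9741
E[R] = Rf + β(Rm − Rf) = 3.08% + 0.9741 × (6.64% − 3.08%) = 6.5478%
α = Rp − E[R] = 19.84% − 6.5478% = 13.2922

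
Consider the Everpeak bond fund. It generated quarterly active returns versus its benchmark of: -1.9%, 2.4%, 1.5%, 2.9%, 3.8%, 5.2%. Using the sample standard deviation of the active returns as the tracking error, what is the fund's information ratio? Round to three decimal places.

0.957

Mean return μ = 13.90 / 6 = 2.3167%
Sample std dev = √[29.3083 / 5] = 2.4211%
IR = μ / tracking error = 2.3167 / 2.4211 = 0.9569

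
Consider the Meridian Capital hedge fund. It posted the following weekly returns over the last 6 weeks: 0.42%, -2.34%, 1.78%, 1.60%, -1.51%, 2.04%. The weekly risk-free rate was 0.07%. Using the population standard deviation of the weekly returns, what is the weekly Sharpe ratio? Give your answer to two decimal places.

μ = (0.42 − 2.34 + 1.78 + 1.6 − 1.51 + 2.04) / 6 = 1.990 / 6 = 0.3317%
Σ(r − μ)² = (0.42 − 0.3317)² + (-2.34 − 0.3317)² + (1.78 − 0.3317)² + … = 17.1621
population σ = √(17.1621 / 6) = √2.8604 = 1.6913%
Sharpe = (μ − rf) / σ = (0.3317 − 0.07) / 1.6913 = 0.2617 / 1.6913 = 0.1547

0.15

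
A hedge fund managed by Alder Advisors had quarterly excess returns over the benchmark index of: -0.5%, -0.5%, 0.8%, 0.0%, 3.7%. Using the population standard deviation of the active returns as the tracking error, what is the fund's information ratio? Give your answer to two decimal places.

r̄ = (-0.5 − 0.5 + 0.8 + 0 + 3.7) / 5 = 3.50 / 5 = 0.7000%
Population σ = √[Σ(r − r̄)² / 5] = √[12.3800 / 5] = √2.4760 = 1.5735%
IR = r̄ / tracking error = 0.7000 / 1.5735 = 0.4449

0.44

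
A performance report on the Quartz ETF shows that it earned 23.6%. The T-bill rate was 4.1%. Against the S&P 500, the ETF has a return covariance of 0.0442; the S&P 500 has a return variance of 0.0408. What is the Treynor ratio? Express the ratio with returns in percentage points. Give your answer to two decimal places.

18.00

β = Cov / Var = 0.0442 / 0.0408 = 1.0833
Treynor = (Rp − Rf) / β = (23.6% − 4.1%) / 1.0833 = 19.50 / 1.0833 = 18.0006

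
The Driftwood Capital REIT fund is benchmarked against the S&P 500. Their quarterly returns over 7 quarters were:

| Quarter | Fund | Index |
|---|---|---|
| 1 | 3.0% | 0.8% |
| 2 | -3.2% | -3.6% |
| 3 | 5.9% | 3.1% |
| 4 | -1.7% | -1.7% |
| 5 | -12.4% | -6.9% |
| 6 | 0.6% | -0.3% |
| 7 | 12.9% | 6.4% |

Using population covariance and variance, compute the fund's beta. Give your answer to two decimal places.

r̄p = 0.7286%,  r̄m = -0.3143%
Cov = Σ(rp − r̄p)(rm − r̄m) / 7 = 29.2347
Var(rm) = Σ(rm − r̄m)² / 7 = 16.2955
β = Cov / Var = 29.2347 / 16.2955 = 1.7940

1.79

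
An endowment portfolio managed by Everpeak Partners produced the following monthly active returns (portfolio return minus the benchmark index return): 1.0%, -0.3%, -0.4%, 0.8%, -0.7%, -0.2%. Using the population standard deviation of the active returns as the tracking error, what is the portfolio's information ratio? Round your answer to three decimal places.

0.053

r̄ = (1 − 0.3 − 0.4 + 0.8 − 0.7 − 0.2) / 6 = 0.20 / 6 = 0.0333%
Σ(r − r̄)² = (1 − 0.0333)² + (-0.3 − 0.0333)² + (-0.4 − 0.0333)² + … = 2.4133
σ = √[2.4133 / 6] = 0.6342%
IR = r̄ / tracking error = 0.0333 / 0.6342 = 0.0525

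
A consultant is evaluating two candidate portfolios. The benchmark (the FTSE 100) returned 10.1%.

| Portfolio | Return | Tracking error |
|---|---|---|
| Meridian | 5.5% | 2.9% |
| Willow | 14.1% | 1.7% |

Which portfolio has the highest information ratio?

Willow

Meridian: IR = (5.5% − 10.1%) / 2.9% = -1.586
Willow: IR = (14.1% − 10.1%) / 1.7% = 2.353
Highest: Willow (2.353).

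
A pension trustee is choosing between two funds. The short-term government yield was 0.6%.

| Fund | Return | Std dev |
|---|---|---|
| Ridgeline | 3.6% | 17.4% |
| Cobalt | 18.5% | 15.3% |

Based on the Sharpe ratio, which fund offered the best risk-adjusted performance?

Cobalt

Ridgeline: Sharpe ratio = (3.6% − 0.6%) / 17.4% = 0.172
Cobalt: Sharpe ratio = (18.5% − 0.6%) / 15.3% = 1.170
Highest: Cobalt (1.170).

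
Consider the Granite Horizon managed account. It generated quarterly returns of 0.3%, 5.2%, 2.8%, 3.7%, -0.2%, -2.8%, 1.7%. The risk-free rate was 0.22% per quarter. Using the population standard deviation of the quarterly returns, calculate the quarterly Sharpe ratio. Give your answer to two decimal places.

μ = (0.3 + 5.2 + 2.8 + 3.7 − 0.2 − 2.8 + 1.7) / 7 = 1.5286%
Population std dev = √[43.0743 / 7] = 2.4806%
Sharpe = (μ − rf) / σ = (1.5286 − 0.22) / 2.4806 = 1.3086 / 2.4806 = 0.5275

0.53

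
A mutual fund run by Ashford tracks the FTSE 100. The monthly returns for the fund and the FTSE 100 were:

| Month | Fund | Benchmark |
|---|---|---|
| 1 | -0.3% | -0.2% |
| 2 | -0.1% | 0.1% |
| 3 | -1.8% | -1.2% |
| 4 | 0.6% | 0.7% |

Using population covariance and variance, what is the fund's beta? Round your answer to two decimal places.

1.26

r̄p = -0.4000%,  r̄m = -0.1500%
Cov = Σ(rp − r̄p)(rm − r̄m) / 4 = 0.5975
Var(rm) = Σ(rm − r̄m)² / 4 = 0.4725
β = Cov / Var = 0.5975 / 0.4725 = 1.2646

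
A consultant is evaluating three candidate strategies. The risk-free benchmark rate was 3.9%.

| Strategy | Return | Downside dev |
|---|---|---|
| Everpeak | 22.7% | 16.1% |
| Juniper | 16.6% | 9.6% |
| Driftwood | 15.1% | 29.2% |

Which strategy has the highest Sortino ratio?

Everpeak: Sortino ratio = (22.7% − 3.9%) / 16.1% = 1.168
Juniper: Sortino ratio = (16.6% − 3.9%) / 9.6% = 1.323
Driftwood: Sortino ratio = (15.1% − 3.9%) / 29.2% = 0.384
Highest: Juniper (1.323).

Juniper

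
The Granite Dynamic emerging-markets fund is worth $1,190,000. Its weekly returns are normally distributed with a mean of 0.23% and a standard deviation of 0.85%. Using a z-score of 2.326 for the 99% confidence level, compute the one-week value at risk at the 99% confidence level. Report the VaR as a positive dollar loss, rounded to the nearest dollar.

$20,790

Return at the 99% tail: μ − z·σ = 0.23% − 2.326 × 0.85% = 0.23 − 1.9771 = -1.7471%
VaR = −(-1.7471%) × $1,190,000 = 1.7471% × $1,190,000 = $20,790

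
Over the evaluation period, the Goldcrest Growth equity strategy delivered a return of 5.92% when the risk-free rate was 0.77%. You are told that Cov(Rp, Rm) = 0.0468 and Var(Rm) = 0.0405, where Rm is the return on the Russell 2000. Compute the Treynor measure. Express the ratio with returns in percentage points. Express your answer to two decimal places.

4.46

β = Cov / Var = 0.0468 / 0.0405 = 1.1556
Treynor = (Rp − Rf) / β = (5.92% − 0.77%) / 1.1556 = 5.15 / 1.1556 = 4.4566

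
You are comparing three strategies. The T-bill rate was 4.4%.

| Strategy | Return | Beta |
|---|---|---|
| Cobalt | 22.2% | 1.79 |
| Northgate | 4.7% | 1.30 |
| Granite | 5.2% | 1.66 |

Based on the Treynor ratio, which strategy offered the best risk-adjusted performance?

Cobalt: Treynor = (22.2% − 4.4%) / 1.79 = 9.944
Northgate: Treynor = (4.7% − 4.4%) / 1.30 = 0.231
Granite: Treynor = (5.2% − 4.4%) / 1.66 = 0.482
Highest: Cobalt (9.944).

Cobalt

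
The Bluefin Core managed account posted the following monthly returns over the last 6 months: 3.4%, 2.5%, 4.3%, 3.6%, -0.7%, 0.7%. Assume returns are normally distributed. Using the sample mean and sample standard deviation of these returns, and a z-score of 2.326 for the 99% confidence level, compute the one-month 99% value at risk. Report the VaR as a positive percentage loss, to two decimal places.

r̄ = (3.4 + 2.5 + 4.3 + 3.6 − 0.7 + 0.7) / 6 = 13.80 / 6 = 2.3000%
Σ(r − r̄)² = (3.4 − 2.3000)² + (2.5 − 2.3000)² + … = 18.5000
σ = √[18.5000 / 5] = 1.9235%
VaR = −(r̄ − z·σ) = −(2.3000 − 2.326 × 1.9235) = −(-2.1741) = 2.1741%

2.17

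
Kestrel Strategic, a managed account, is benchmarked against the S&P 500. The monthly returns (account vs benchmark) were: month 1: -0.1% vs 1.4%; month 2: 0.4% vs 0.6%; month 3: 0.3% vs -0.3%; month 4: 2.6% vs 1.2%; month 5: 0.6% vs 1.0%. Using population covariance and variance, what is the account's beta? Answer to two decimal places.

0.42

r̄p = 0.7600%,  r̄m = 0.7800%
Cov = Σ(rp − r̄p)(rm − r̄m) / 5 = 0.1532
Var(rm) = Σ(rm − r̄m)² / 5 = 0.3616
β = Cov / Var = 0.1532 / 0.3616 = 0.4237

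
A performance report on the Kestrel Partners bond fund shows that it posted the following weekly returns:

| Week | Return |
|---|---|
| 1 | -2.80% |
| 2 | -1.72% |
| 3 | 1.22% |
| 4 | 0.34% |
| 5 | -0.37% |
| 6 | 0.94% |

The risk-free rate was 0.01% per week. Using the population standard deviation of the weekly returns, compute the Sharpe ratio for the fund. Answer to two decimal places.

μ = (-2.8 − 1.72 + 1.22 + 0.34 − 0.37 + 0.94) / 6 = -2.390 / 6 = -0.3983%
Population σ = √[Σ(r − μ)² / 6] = √[12.4709 / 6] = √2.0785 = 1.4417%
Sharpe = (μ − rf) / σ = (-0.3983 − 0.01) / 1.4417 = -0.4083 / 1.4417 = -0.2832

-0.28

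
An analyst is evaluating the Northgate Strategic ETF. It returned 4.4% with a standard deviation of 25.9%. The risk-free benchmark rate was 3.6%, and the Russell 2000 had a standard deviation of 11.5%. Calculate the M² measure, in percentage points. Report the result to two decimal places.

3.96

Sharpe = (Rp − Rf) / σp = (4.4% − 3.6%) / 25.9% = 0.0309
M² = Rf + Sharpe × σm = 3.6% + 0.0309 × 11.5% = 3.9554%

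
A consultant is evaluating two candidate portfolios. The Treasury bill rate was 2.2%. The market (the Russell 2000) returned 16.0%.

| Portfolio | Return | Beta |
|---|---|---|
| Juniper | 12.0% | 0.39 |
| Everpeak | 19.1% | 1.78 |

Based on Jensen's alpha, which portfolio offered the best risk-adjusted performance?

Juniper

Juniper: α = 12.0% − [2.2% + 0.39 × (16.0% − 2.2%)] = 4.418
Everpeak: α = 19.1% − [2.2% + 1.78 × (16.0% − 2.2%)] = -7.664
Highest: Juniper (4.418).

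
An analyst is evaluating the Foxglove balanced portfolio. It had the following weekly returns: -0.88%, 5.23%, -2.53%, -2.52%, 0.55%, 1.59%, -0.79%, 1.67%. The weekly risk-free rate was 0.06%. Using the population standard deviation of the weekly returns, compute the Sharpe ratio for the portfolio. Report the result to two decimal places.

r̄ = (-0.88 + 5.23 − 2.53 − 2.52 + 0.55 + 1.59 − 0.79 + 1.67) / 8 = 0.2900%
Σ(r − r̄)² = (-0.88 − 0.2900)² + (5.23 − 0.2900)² + … = 46.4494
population σ = √(46.4494 / 8) = √5.8062 = 2.4096%
Sharpe = (r̄ − rf) / σ = (0.2900 − 0.06) / 2.4096 = 0.2300 / 2.4096 = 0.0955

0.10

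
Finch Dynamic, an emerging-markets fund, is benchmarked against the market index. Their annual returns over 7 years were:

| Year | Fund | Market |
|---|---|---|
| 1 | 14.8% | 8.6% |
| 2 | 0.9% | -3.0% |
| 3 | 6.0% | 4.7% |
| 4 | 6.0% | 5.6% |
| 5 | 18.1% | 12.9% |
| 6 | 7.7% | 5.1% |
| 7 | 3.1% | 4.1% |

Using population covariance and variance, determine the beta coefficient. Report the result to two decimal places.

r̄p = 8.0857%,  r̄m = 5.4286%
Cov = Σ(rp − r̄p)(rm − r̄m) / 7 = 23.5133
Var(rm) = Σ(rm − r̄m)² / 7 = 19.9078
β = Cov / Var = 23.5133 / 19.9078 = 1.1811

1.18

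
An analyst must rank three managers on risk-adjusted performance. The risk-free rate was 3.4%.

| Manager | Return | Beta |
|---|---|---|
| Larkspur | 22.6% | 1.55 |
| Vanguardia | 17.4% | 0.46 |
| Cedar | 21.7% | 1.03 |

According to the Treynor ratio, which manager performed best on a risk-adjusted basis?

Vanguardia

Larkspur: Treynor = (22.6% − 3.4%) / 1.55 = 12.387
Vanguardia: Treynor = (17.4% − 3.4%) / 0.46 = 30.435
Cedar: Treynor = (21.7% − 3.4%) / 1.03 = 17.767
Highest: Vanguardia (30.435).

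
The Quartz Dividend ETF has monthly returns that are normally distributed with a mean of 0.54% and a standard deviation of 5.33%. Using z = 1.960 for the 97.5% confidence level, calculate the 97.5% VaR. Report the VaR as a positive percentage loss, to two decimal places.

9.91

VaR (as % loss) = −(μ − z·σ) = −(0.54% − 1.960 × 5.33%) = −(-9.9068%) = 9.9068%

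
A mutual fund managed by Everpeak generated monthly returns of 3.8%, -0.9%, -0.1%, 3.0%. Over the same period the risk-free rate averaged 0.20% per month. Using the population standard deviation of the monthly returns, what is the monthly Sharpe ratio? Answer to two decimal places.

0.63

r̄ = (3.8 − 0.9 − 0.1 + 3) / 4 = 5.80 / 4 = 1.4500%
Σ(r − r̄)² = 15.8500; population σ = √(15.8500/4) = 1.9906%
Sharpe = (r̄ − rf) / σ = (1.4500 − 0.2) / 1.9906 = 1.2500 / 1.9906 = 0.6280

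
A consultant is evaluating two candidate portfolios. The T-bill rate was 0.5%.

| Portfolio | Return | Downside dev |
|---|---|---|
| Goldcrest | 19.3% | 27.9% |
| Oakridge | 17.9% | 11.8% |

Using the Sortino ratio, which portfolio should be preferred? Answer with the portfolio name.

Oakridge

Goldcrest: Sortino ratio = (19.3% − 0.5%) / 27.9% = 0.674
Oakridge: Sortino ratio = (17.9% − 0.5%) / 11.8% = 1.475
Highest: Oakridge (1.475).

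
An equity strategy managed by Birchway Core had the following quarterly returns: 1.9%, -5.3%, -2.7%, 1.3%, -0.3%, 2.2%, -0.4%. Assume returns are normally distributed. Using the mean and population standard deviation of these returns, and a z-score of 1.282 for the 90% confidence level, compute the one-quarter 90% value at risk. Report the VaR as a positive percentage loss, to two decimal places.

Mean return μ = -3.30 / 7 = -0.4714%
Population σ = √[Σ(r − μ)² / 7] = √[44.2143 / 7] = √6.3163 = 2.5132%
VaR = −(μ − z·σ) = −(-0.4714 − 1.282 × 2.5132) = −(-3.6933) = 3.6933%

3.69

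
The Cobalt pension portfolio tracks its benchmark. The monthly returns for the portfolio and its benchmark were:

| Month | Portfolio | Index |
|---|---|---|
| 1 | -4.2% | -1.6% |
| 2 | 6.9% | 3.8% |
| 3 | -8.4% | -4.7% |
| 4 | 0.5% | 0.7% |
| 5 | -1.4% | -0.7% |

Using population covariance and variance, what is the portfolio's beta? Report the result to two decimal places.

r̄p = -1.3200%,  r̄m = -0.5000%
Cov = Σ(rp − r̄p)(rm − r̄m) / 5 = 14.0900
Var(rm) = Σ(rm − r̄m)² / 5 = 7.7640
β = Cov / Var = 14.0900 / 7.7640 = 1.8148

1.81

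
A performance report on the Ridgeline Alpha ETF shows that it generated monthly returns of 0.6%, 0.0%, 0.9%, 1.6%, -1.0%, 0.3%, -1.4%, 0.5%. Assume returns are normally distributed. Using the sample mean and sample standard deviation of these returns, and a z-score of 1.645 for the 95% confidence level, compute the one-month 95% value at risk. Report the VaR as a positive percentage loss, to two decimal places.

Mean return r̄ = 1.50 / 8 = 0.1875%
Sample std dev = √[6.7488 / 7] = 0.9819%
VaR = −(r̄ − z·σ) = −(0.1875 − 1.645 × 0.9819) = −(-1.4277) = 1.4277%

1.43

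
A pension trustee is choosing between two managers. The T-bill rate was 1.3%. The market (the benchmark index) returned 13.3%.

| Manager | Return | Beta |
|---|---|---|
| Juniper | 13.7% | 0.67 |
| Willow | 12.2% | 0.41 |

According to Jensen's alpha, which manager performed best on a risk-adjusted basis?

Juniper: α = 13.7% − [1.3% + 0.67 × (13.3% − 1.3%)] = 4.360
Willow: α = 12.2% − [1.3% + 0.41 × (13.3% − 1.3%)] = 5.980
Highest: Willow (5.980).

Willow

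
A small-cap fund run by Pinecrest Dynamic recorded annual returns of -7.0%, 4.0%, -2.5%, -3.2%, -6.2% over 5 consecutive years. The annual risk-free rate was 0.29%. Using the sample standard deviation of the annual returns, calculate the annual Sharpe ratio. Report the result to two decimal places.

-0.75

μ = (-7 + 4 − 2.5 − 3.2 − 6.2) / 5 = -14.90 / 5 = -2.9800%
Σ(r − μ)² = 75.5280; sample σ = √(75.5280/4) = 4.3453%
Sharpe = (μ − rf) / σ = (-2.9800 − 0.29) / 4.3453 = -3.2700 / 4.3453 = -0.7525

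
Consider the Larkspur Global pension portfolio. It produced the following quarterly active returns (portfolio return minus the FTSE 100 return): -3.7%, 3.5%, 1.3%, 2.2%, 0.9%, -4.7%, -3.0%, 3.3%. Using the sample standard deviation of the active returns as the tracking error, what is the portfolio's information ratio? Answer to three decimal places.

Mean return μ = -0.20 / 8 = -0.0250%
Σ(r − μ)² = 75.2550; sample σ = √(75.2550/7) = 3.2788%
IR = μ / tracking error = -0.0250 / 3.2788 = -0.0076

-0.008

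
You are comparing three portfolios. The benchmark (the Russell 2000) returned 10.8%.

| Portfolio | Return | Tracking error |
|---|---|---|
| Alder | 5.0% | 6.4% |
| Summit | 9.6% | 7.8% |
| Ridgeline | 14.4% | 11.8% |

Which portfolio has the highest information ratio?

Ridgeline

Alder: IR = (5.0% − 10.8%) / 6.4% = -0.906
Summit: IR = (9.6% − 10.8%) / 7.8% = -0.154
Ridgeline: IR = (14.4% − 10.8%) / 11.8% = 0.305
Highest: Ridgeline (0.305).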